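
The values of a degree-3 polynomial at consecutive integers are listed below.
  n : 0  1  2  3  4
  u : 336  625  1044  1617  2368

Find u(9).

First differences: 289  419  573  751
Second differences: 130  154  178
Third differences: 24  24
The third differences are constant (24).
178 + 24 = 202;  751 + 202 = 953;  2368 + 953 = 3321
202 + 24 = 226;  953 + 226 = 1179;  3321 + 1179 = 4500
226 + 24 = 250;  1179 + 250 = 1429;  4500 + 1429 = 5929
250 + 24 = 274;  1429 + 274 = 1703;  5929 + 1703 = 7632
274 + 24 = 298;  1703 + 298 = 2001;  7632 + 2001 = 9633

9633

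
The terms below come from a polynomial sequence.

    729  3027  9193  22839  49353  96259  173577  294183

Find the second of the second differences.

7480

First differences: 2298, 6166, 13646, 26514, 46906, 77318, 120606
Second differences: 3868, 7480, 12868, 20392, 30412, 43288
Third differences: 3612, 5388, 7524, 10020, 12876
Fourth differences: 1776, 2136, 2496, 2856
Fifth differences: 360, 360, 360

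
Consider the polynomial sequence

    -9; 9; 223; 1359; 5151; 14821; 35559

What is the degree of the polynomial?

Δ: 18, 214, 1136, 3792, 9670, 20738
Δ²: 196, 922, 2656, 5878, 11068
Δ³: 726, 1734, 3222, 5190
Δ⁴: 1008, 1488, 1968
Δ⁵: 480, 480
The fifth differences are constant, so the polynomial has degree 5.

5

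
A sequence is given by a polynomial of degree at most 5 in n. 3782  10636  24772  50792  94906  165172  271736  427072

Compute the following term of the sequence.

D1: 6854, 14136, 26020, 44114, 70266, 106564, 155336
D2: 7282, 11884, 18094, 26152, 36298, 48772
D3: 4602, 6210, 8058, 10146, 12474
D4: 1608, 1848, 2088, 2328
D5: 240, 240, 240
The fifth differences are constant (240).
2328 + 240 = 2568;  12474 + 2568 = 15042;  48772 + 15042 = 63814;  155336 + 63814 = 219150;  427072 + 219150 = 646222

646222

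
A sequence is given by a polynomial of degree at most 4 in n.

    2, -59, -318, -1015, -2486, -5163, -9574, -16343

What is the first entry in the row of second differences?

First differences: -61, -259, -697, -1471, -2677, -4411, -6769
Second differences: -198, -438, -774, -1206, -1734, -2358
Third differences: -240, -336, -432, -528, -624
Fourth differences: -96, -96, -96, -96

-198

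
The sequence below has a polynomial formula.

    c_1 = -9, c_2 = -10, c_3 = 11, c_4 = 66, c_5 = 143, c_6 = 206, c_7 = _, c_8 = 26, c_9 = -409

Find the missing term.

Using the first 6 terms:
-1  21  55  77  63
22  34  22  -14
12  -12  -36
-24  -24
Constant fourth difference = -24.
Extend forward: -36 − 24 = -60;  -14 − 60 = -74;  63 − 74 = -11;  206 − 11 = 195

195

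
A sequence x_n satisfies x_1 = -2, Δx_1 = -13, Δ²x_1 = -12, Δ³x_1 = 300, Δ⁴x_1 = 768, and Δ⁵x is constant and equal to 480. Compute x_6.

7133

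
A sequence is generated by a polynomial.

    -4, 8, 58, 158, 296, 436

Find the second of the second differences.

D1: 12, 50, 100, 138, 140
D2: 38, 50, 38, 2
D3: 12, -12, -36
D4: -24, -24

50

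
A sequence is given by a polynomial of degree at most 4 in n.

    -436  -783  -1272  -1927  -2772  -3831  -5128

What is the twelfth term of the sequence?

First differences: -347, -489, -655, -845, -1059, -1297
Second differences: -142, -166, -190, -214, -238
Third differences: -24, -24, -24, -24
Third differences constant at -24.
-238 − 24 = -262;  -1297 − 262 = -1559;  -5128 − 1559 = -6687
-262 − 24 = -286;  -1559 − 286 = -1845;  -6687 − 1845 = -8532
-286 − 24 = -310;  -1845 − 310 = -2155;  -8532 − 2155 = -10687
-310 − 24 = -334;  -2155 − 334 = -2489;  -10687 − 2489 = -13176
-334 − 24 = -358;  -2489 − 358 = -2847;  -13176 − 2847 = -16023

-16023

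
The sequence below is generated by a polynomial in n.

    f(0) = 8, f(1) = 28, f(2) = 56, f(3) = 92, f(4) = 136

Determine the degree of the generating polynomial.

2

First differences: 20, 28, 36, 44
Second differences: 8, 8, 8
The second differences are constant, so the polynomial has degree 2.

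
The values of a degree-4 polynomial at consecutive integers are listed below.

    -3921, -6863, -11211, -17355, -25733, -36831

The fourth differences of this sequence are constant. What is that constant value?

D1: -2942, -4348, -6144, -8378, -11098
D2: -1406, -1796, -2234, -2720
D3: -390, -438, -486
D4: -48, -48

-48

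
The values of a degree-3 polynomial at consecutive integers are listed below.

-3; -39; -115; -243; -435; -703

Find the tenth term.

-36  -76  -128  -192  -268
-40  -52  -64  -76
-12  -12  -12
Third differences constant at -12.
-76 − 12 = -88;  -268 − 88 = -356;  -703 − 356 = -1059
-88 − 12 = -100;  -356 − 100 = -456;  -1059 − 456 = -1515
-100 − 12 = -112;  -456 − 112 = -568;  -1515 − 568 = -2083
-112 − 12 = -124;  -568 − 124 = -692;  -2083 − 692 = -2775

-2775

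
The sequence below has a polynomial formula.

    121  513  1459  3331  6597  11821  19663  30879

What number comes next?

46321

392  946  1872  3266  5224  7842  11216
554  926  1394  1958  2618  3374
372  468  564  660  756
96  96  96  96
The fourth differences are constant (96).
756 + 96 = 852;  3374 + 852 = 4226;  11216 + 4226 = 15442;  30879 + 15442 = 46321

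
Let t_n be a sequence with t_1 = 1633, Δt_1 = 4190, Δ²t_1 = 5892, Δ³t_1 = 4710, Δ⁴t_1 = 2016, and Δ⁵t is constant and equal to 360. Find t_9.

Build the table forward from the leading diagonal:
Fifth differences: 360, 360, 360, 360, 360, 360, 360, 360, 360
Fourth differences: 2016, 2376, 2736, 3096, 3456, 3816, 4176, 4536, 4896
Third differences: 4710, 6726, 9102, 11838, 14934, 18390, 22206, 26382, 30918
Second differences: 5892, 10602, 17328, 26430, 38268, 53202, 71592, 93798, 120180
First differences: 4190, 10082, 20684, 38012, 64442, 102710, 155912, 227504, 321302
t: 1633, 5823, 15905, 36589, 74601, 139043, 241753, 397665, 625169

625169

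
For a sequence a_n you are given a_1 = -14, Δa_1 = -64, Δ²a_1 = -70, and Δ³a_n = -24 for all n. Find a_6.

-1274

Build the table forward from the leading diagonal:
D3: -24  -24  -24  -24  -24  -24
D2: -70  -94  -118  -142  -166  -190
D1: -64  -134  -228  -346  -488  -654
a: -14  -78  -212  -440  -786  -1274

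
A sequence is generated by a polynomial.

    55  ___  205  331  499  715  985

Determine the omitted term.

Using the last 5 terms:
126, 168, 216, 270
42, 48, 54
6, 6
Constant third difference = 6.
Extend backward: 42 − 6 = 36;  126 − 36 = 90;  205 − 90 = 115

115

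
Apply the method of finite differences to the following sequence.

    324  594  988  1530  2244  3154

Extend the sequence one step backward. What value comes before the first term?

154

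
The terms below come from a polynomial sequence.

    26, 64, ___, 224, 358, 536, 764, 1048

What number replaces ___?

128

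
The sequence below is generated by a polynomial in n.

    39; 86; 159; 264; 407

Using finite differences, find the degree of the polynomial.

3

D1: 47, 73, 105, 143
D2: 26, 32, 38
D3: 6, 6
The third differences are constant, so the polynomial has degree 3.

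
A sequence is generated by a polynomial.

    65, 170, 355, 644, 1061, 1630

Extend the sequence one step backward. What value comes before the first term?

Δ: 105, 185, 289, 417, 569
Δ²: 80, 104, 128, 152
Δ³: 24, 24, 24
The third differences are constant at 24.
Work back: 80 − 24 = 56;  105 − 56 = 49;  65 − 49 = 16

16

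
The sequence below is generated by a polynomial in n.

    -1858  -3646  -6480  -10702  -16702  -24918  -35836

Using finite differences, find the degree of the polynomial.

4

D1: -1788, -2834, -4222, -6000, -8216, -10918
D2: -1046, -1388, -1778, -2216, -2702
D3: -342, -390, -438, -486
D4: -48, -48, -48
The fourth differences are constant, so the polynomial has degree 4.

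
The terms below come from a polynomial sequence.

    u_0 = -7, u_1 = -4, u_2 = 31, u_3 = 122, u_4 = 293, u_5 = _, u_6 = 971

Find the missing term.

568

Using the first 5 terms:
D1: 3, 35, 91, 171
D2: 32, 56, 80
D3: 24, 24
Constant third difference = 24.
Extend forward: 80 + 24 = 104;  171 + 104 = 275;  293 + 275 = 568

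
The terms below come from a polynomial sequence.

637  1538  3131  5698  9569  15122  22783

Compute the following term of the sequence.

33026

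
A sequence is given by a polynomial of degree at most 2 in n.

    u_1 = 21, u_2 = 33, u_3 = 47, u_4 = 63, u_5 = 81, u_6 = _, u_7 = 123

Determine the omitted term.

101

Using the first 5 terms:
Δ: 12  14  16  18
Δ²: 2  2  2
Constant second difference = 2.
Extend forward: 18 + 2 = 20;  81 + 20 = 101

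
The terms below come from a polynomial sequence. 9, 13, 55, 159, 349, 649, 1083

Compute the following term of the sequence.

1675

4, 42, 104, 190, 300, 434
38, 62, 86, 110, 134
24, 24, 24, 24
Third differences constant at 24.
134 + 24 = 158;  434 + 158 = 592;  1083 + 592 = 1675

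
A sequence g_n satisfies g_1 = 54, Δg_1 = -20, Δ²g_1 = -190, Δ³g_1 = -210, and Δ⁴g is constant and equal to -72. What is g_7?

Build the table forward from the leading diagonal:
Fourth differences: -72, -72, -72, -72, -72, -72, -72
Third differences: -210, -282, -354, -426, -498, -570, -642
Second differences: -190, -400, -682, -1036, -1462, -1960, -2530
First differences: -20, -210, -610, -1292, -2328, -3790, -5750
g: 54, 34, -176, -786, -2078, -4406, -8196

-8196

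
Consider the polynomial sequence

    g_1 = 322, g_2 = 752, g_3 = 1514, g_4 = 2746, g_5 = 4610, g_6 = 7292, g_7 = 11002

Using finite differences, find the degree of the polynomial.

430, 762, 1232, 1864, 2682, 3710
332, 470, 632, 818, 1028
138, 162, 186, 210
24, 24, 24
The fourth differences are constant, so the polynomial has degree 4.

4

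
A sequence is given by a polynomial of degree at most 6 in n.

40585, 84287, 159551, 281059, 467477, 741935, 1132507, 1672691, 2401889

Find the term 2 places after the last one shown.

4617335

First differences: 43702, 75264, 121508, 186418, 274458, 390572, 540184, 729198
Second differences: 31562, 46244, 64910, 88040, 116114, 149612, 189014
Third differences: 14682, 18666, 23130, 28074, 33498, 39402
Fourth differences: 3984, 4464, 4944, 5424, 5904
Fifth differences: 480, 480, 480, 480
Constant fifth difference = 480, so extend:
5904 + 480 = 6384;  39402 + 6384 = 45786;  189014 + 45786 = 234800;  729198 + 234800 = 963998;  2401889 + 963998 = 3365887
6384 + 480 = 6864;  45786 + 6864 = 52650;  234800 + 52650 = 287450;  963998 + 287450 = 1251448;  3365887 + 1251448 = 4617335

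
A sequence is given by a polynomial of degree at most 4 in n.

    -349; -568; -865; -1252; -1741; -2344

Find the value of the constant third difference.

Δ: -219, -297, -387, -489, -603
Δ²: -78, -90, -102, -114
Δ³: -12, -12, -12

-12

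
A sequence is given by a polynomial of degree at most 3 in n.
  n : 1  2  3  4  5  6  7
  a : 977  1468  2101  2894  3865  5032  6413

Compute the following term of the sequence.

8026

D1: 491, 633, 793, 971, 1167, 1381
D2: 142, 160, 178, 196, 214
D3: 18, 18, 18, 18
Constant third difference = 18, so extend:
214 + 18 = 232;  1381 + 232 = 1613;  6413 + 1613 = 8026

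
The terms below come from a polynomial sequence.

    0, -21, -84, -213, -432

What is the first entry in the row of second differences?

First differences: -21, -63, -129, -219
Second differences: -42, -66, -90
Third differences: -24, -24

-42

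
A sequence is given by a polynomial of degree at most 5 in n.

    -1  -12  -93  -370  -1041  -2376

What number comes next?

D1: -11, -81, -277, -671, -1335
D2: -70, -196, -394, -664
D3: -126, -198, -270
D4: -72, -72
Fourth differences constant at -72.
-270 − 72 = -342;  -664 − 342 = -1006;  -1335 − 1006 = -2341;  -2376 − 2341 = -4717

-4717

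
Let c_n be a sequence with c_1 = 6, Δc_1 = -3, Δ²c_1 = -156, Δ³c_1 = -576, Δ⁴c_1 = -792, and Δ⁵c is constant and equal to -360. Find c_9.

-112242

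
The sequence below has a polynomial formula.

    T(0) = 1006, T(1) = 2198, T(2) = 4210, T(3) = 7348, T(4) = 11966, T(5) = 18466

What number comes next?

27298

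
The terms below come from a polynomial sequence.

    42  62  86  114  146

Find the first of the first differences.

Δ: 20, 24, 28, 32
Δ²: 4, 4, 4

20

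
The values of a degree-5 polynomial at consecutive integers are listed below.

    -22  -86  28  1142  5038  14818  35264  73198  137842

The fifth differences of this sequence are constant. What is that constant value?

360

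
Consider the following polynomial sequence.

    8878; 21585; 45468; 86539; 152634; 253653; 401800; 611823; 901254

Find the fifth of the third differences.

14748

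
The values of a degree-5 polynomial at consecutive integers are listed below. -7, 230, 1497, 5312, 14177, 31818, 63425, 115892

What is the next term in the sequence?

198057

Δ: 237 , 1267 , 3815 , 8865 , 17641 , 31607 , 52467
Δ²: 1030 , 2548 , 5050 , 8776 , 13966 , 20860
Δ³: 1518 , 2502 , 3726 , 5190 , 6894
Δ⁴: 984 , 1224 , 1464 , 1704
Δ⁵: 240 , 240 , 240
Constant fifth difference = 240, so extend:
1704 + 240 = 1944;  6894 + 1944 = 8838;  20860 + 8838 = 29698;  52467 + 29698 = 82165;  115892 + 82165 = 198057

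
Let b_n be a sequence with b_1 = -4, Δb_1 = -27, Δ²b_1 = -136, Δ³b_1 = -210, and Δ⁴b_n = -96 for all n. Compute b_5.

Build the table forward from the leading diagonal:
Fourth differences: -96  -96  -96  -96  -96
Third differences: -210  -306  -402  -498  -594
Second differences: -136  -346  -652  -1054  -1552
First differences: -27  -163  -509  -1161  -2215
b: -4  -31  -194  -703  -1864

-1864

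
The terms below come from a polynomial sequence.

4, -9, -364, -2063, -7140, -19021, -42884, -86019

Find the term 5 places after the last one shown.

-1039124

Δ: -13 , -355 , -1699 , -5077 , -11881 , -23863 , -43135
Δ²: -342 , -1344 , -3378 , -6804 , -11982 , -19272
Δ³: -1002 , -2034 , -3426 , -5178 , -7290
Δ⁴: -1032 , -1392 , -1752 , -2112
Δ⁵: -360 , -360 , -360
Fifth differences constant at -360.
-2112 − 360 = -2472;  -7290 − 2472 = -9762;  -19272 − 9762 = -29034;  -43135 − 29034 = -72169;  -86019 − 72169 = -158188
-2472 − 360 = -2832;  -9762 − 2832 = -12594;  -29034 − 12594 = -41628;  -72169 − 41628 = -113797;  -158188 − 113797 = -271985
-2832 − 360 = -3192;  -12594 − 3192 = -15786;  -41628 − 15786 = -57414;  -113797 − 57414 = -171211;  -271985 − 171211 = -443196
-3192 − 360 = -3552;  -15786 − 3552 = -19338;  -57414 − 19338 = -76752;  -171211 − 76752 = -247963;  -443196 − 247963 = -691159
-3552 − 360 = -3912;  -19338 − 3912 = -23250;  -76752 − 23250 = -100002;  -247963 − 100002 = -347965;  -691159 − 347965 = -1039124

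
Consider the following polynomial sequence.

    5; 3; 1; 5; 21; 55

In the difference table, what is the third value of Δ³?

6

First differences: -2, -2, 4, 16, 34
Second differences: 0, 6, 12, 18
Third differences: 6, 6, 6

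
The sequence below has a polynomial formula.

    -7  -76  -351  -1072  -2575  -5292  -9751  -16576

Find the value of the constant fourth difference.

Δ: -69, -275, -721, -1503, -2717, -4459, -6825
Δ²: -206, -446, -782, -1214, -1742, -2366
Δ³: -240, -336, -432, -528, -624
Δ⁴: -96, -96, -96, -96

-96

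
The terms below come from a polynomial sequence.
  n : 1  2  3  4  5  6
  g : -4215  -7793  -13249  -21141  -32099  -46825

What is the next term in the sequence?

First differences: -3578 , -5456 , -7892 , -10958 , -14726
Second differences: -1878 , -2436 , -3066 , -3768
Third differences: -558 , -630 , -702
Fourth differences: -72 , -72
The fourth differences are constant (-72).
-702 − 72 = -774;  -3768 − 774 = -4542;  -14726 − 4542 = -19268;  -46825 − 19268 = -66093

-66093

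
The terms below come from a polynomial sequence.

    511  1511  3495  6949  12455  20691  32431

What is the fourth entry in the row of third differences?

Δ: 1000, 1984, 3454, 5506, 8236, 11740
Δ²: 984, 1470, 2052, 2730, 3504
Δ³: 486, 582, 678, 774
Δ⁴: 96, 96, 96

774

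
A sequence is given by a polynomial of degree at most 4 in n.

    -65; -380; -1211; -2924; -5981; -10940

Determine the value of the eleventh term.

D1: -315, -831, -1713, -3057, -4959
D2: -516, -882, -1344, -1902
D3: -366, -462, -558
D4: -96, -96
The fourth differences are constant (-96).
-558 − 96 = -654;  -1902 − 654 = -2556;  -4959 − 2556 = -7515;  -10940 − 7515 = -18455
-654 − 96 = -750;  -2556 − 750 = -3306;  -7515 − 3306 = -10821;  -18455 − 10821 = -29276
-750 − 96 = -846;  -3306 − 846 = -4152;  -10821 − 4152 = -14973;  -29276 − 14973 = -44249
-846 − 96 = -942;  -4152 − 942 = -5094;  -14973 − 5094 = -20067;  -44249 − 20067 = -64316
-942 − 96 = -1038;  -5094 − 1038 = -6132;  -20067 − 6132 = -26199;  -64316 − 26199 = -90515

-90515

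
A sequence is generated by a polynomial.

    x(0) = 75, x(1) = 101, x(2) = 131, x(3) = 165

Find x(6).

291

D1: 26, 30, 34
D2: 4, 4
Second differences constant at 4.
34 + 4 = 38;  165 + 38 = 203
38 + 4 = 42;  203 + 42 = 245
42 + 4 = 46;  245 + 46 = 291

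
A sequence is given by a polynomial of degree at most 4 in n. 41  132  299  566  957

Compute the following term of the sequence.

Δ: 91 , 167 , 267 , 391
Δ²: 76 , 100 , 124
Δ³: 24 , 24
Constant third difference = 24, so extend:
124 + 24 = 148;  391 + 148 = 539;  957 + 539 = 1496

1496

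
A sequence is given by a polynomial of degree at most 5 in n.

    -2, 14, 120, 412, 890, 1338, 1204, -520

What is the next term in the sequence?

-5418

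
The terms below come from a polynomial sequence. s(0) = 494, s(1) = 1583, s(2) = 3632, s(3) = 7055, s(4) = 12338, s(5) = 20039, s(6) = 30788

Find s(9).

88703

Δ: 1089 , 2049 , 3423 , 5283 , 7701 , 10749
Δ²: 960 , 1374 , 1860 , 2418 , 3048
Δ³: 414 , 486 , 558 , 630
Δ⁴: 72 , 72 , 72
Fourth differences constant at 72.
630 + 72 = 702;  3048 + 702 = 3750;  10749 + 3750 = 14499;  30788 + 14499 = 45287
702 + 72 = 774;  3750 + 774 = 4524;  14499 + 4524 = 19023;  45287 + 19023 = 64310
774 + 72 = 846;  4524 + 846 = 5370;  19023 + 5370 = 24393;  64310 + 24393 = 88703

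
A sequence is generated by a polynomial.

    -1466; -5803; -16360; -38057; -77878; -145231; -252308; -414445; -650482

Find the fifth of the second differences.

D1: -4337, -10557, -21697, -39821, -67353, -107077, -162137, -236037
D2: -6220, -11140, -18124, -27532, -39724, -55060, -73900
D3: -4920, -6984, -9408, -12192, -15336, -18840
D4: -2064, -2424, -2784, -3144, -3504
D5: -360, -360, -360, -360

-39724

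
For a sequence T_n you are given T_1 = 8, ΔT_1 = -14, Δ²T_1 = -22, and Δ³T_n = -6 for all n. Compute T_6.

Build the table forward from the leading diagonal:
D3: -6, -6, -6, -6, -6, -6
D2: -22, -28, -34, -40, -46, -52
D1: -14, -36, -64, -98, -138, -184
T: 8, -6, -42, -106, -204, -342

-342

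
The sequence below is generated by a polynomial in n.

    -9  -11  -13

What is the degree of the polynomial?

D1: -2, -2
The first differences are constant, so the polynomial has degree 1.

1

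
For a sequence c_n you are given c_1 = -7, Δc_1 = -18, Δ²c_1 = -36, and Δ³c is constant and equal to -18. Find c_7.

Build the table forward from the leading diagonal:
Δ³: -18, -18, -18, -18, -18, -18, -18
Δ²: -36, -54, -72, -90, -108, -126, -144
Δ: -18, -54, -108, -180, -270, -378, -504
c: -7, -25, -79, -187, -367, -637, -1015

-1015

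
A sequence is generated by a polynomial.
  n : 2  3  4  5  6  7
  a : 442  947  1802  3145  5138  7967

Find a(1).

D1: 505  855  1343  1993  2829
D2: 350  488  650  836
D3: 138  162  186
D4: 24  24
The fourth differences are constant at 24.
Work back: 138 − 24 = 114;  350 − 114 = 236;  505 − 236 = 269;  442 − 269 = 173

173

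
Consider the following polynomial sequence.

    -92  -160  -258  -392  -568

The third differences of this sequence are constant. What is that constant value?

-6

First differences: -68, -98, -134, -176
Second differences: -30, -36, -42
Third differences: -6, -6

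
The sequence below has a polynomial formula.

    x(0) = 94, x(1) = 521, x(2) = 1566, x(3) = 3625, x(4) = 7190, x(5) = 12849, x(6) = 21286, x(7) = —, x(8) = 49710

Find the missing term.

33281

Using the first 7 terms:
Δ: 427, 1045, 2059, 3565, 5659, 8437
Δ²: 618, 1014, 1506, 2094, 2778
Δ³: 396, 492, 588, 684
Δ⁴: 96, 96, 96
Constant fourth difference = 96.
Extend forward: 684 + 96 = 780;  2778 + 780 = 3558;  8437 + 3558 = 11995;  21286 + 11995 = 33281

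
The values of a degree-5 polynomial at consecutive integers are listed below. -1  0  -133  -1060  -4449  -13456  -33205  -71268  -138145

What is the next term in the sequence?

-247744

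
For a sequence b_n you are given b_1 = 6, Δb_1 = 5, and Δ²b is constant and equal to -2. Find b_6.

Build the table forward from the leading diagonal:
Second differences: -2  -2  -2  -2  -2  -2
First differences: 5  3  1  -1  -3  -5
b: 6  11  14  15  14  11

11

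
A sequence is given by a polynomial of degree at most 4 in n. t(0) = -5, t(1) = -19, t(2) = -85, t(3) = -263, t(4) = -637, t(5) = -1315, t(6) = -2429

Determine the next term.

-4135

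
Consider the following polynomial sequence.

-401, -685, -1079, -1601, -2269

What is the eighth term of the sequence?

First differences: -284 , -394 , -522 , -668
Second differences: -110 , -128 , -146
Third differences: -18 , -18
Constant third difference = -18, so extend:
-146 − 18 = -164;  -668 − 164 = -832;  -2269 − 832 = -3101
-164 − 18 = -182;  -832 − 182 = -1014;  -3101 − 1014 = -4115
-182 − 18 = -200;  -1014 − 200 = -1214;  -4115 − 1214 = -5329

-5329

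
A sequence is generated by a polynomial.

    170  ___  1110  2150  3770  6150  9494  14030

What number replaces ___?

Using the last 6 terms:
D1: 1040, 1620, 2380, 3344, 4536
D2: 580, 760, 964, 1192
D3: 180, 204, 228
D4: 24, 24
Constant fourth difference = 24.
Extend backward: 180 − 24 = 156;  580 − 156 = 424;  1040 − 424 = 616;  1110 − 616 = 494

494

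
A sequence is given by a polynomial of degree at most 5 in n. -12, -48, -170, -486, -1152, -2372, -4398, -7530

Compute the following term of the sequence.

-12116

First differences: -36, -122, -316, -666, -1220, -2026, -3132
Second differences: -86, -194, -350, -554, -806, -1106
Third differences: -108, -156, -204, -252, -300
Fourth differences: -48, -48, -48, -48
The fourth differences are constant (-48).
-300 − 48 = -348;  -1106 − 348 = -1454;  -3132 − 1454 = -4586;  -7530 − 4586 = -12116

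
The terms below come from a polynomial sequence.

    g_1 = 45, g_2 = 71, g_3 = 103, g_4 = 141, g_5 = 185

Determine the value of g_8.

353

Δ: 26 , 32 , 38 , 44
Δ²: 6 , 6 , 6
Constant second difference = 6, so extend:
44 + 6 = 50;  185 + 50 = 235
50 + 6 = 56;  235 + 56 = 291
56 + 6 = 62;  291 + 62 = 353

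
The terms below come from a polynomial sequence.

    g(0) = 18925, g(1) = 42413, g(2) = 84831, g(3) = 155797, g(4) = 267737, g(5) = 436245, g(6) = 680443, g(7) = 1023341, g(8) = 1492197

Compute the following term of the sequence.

2118877

Δ: 23488, 42418, 70966, 111940, 168508, 244198, 342898, 468856
Δ²: 18930, 28548, 40974, 56568, 75690, 98700, 125958
Δ³: 9618, 12426, 15594, 19122, 23010, 27258
Δ⁴: 2808, 3168, 3528, 3888, 4248
Δ⁵: 360, 360, 360, 360
Fifth differences constant at 360.
4248 + 360 = 4608;  27258 + 4608 = 31866;  125958 + 31866 = 157824;  468856 + 157824 = 626680;  1492197 + 626680 = 2118877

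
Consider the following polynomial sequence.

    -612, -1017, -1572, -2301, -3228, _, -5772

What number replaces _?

Using the first 5 terms:
-405  -555  -729  -927
-150  -174  -198
-24  -24
Constant third difference = -24.
Extend forward: -198 − 24 = -222;  -927 − 222 = -1149;  -3228 − 1149 = -4377

-4377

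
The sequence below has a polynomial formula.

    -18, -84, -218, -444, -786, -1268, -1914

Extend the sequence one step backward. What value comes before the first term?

4

D1: -66  -134  -226  -342  -482  -646
D2: -68  -92  -116  -140  -164
D3: -24  -24  -24  -24
The third differences are constant at -24.
Work back: -68 + 24 = -44;  -66 + 44 = -22;  -18 + 22 = 4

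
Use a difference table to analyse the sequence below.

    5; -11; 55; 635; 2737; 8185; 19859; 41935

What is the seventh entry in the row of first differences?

Δ: -16, 66, 580, 2102, 5448, 11674, 22076
Δ²: 82, 514, 1522, 3346, 6226, 10402
Δ³: 432, 1008, 1824, 2880, 4176
Δ⁴: 576, 816, 1056, 1296
Δ⁵: 240, 240, 240

22076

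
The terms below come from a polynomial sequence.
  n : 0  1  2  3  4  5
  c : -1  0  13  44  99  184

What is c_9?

944

First differences: 1  13  31  55  85
Second differences: 12  18  24  30
Third differences: 6  6  6
Constant third difference = 6, so extend:
30 + 6 = 36;  85 + 36 = 121;  184 + 121 = 305
36 + 6 = 42;  121 + 42 = 163;  305 + 163 = 468
42 + 6 = 48;  163 + 48 = 211;  468 + 211 = 679
48 + 6 = 54;  211 + 54 = 265;  679 + 265 = 944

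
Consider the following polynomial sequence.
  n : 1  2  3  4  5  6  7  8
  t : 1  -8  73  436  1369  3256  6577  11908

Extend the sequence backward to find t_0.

Δ: -9  81  363  933  1887  3321  5331
Δ²: 90  282  570  954  1434  2010
Δ³: 192  288  384  480  576
Δ⁴: 96  96  96  96
The fourth differences are constant at 96.
Work back: 192 − 96 = 96;  90 − 96 = -6;  -9 + 6 = -3;  1 + 3 = 4

4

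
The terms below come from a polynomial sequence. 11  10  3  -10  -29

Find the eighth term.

-122

D1: -1, -7, -13, -19
D2: -6, -6, -6
Constant second difference = -6, so extend:
-19 − 6 = -25;  -29 − 25 = -54
-25 − 6 = -31;  -54 − 31 = -85
-31 − 6 = -37;  -85 − 37 = -122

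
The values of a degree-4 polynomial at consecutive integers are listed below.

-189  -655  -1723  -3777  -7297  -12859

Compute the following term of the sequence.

First differences: -466  -1068  -2054  -3520  -5562
Second differences: -602  -986  -1466  -2042
Third differences: -384  -480  -576
Fourth differences: -96  -96
Fourth differences constant at -96.
-576 − 96 = -672;  -2042 − 672 = -2714;  -5562 − 2714 = -8276;  -12859 − 8276 = -21135

-21135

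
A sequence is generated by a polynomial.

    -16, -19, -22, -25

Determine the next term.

-28

Δ: -3 , -3 , -3
The first differences are constant (-3).
-25 − 3 = -28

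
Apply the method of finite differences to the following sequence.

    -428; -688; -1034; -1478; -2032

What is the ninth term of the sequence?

Δ: -260, -346, -444, -554
Δ²: -86, -98, -110
Δ³: -12, -12
Third differences constant at -12.
-110 − 12 = -122;  -554 − 122 = -676;  -2032 − 676 = -2708
-122 − 12 = -134;  -676 − 134 = -810;  -2708 − 810 = -3518
-134 − 12 = -146;  -810 − 146 = -956;  -3518 − 956 = -4474
-146 − 12 = -158;  -956 − 158 = -1114;  -4474 − 1114 = -5588

-5588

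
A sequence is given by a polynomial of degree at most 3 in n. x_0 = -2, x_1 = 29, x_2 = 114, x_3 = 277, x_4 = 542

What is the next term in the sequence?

933

Δ: 31 , 85 , 163 , 265
Δ²: 54 , 78 , 102
Δ³: 24 , 24
The third differences are constant (24).
102 + 24 = 126;  265 + 126 = 391;  542 + 391 = 933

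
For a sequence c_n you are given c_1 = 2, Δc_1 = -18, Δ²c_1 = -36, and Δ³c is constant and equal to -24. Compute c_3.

Build the table forward from the leading diagonal:
Third differences: -24, -24, -24
Second differences: -36, -60, -84
First differences: -18, -54, -114
c: 2, -16, -70

-70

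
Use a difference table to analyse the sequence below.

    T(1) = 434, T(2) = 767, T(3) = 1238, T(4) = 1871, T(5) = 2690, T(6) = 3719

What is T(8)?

6503

D1: 333  471  633  819  1029
D2: 138  162  186  210
D3: 24  24  24
The third differences are constant (24).
210 + 24 = 234;  1029 + 234 = 1263;  3719 + 1263 = 4982
234 + 24 = 258;  1263 + 258 = 1521;  4982 + 1521 = 6503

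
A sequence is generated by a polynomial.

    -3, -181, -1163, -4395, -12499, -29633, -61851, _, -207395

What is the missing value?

-117463

Using the first 7 terms:
-178  -982  -3232  -8104  -17134  -32218
-804  -2250  -4872  -9030  -15084
-1446  -2622  -4158  -6054
-1176  -1536  -1896
-360  -360
Constant fifth difference = -360.
Extend forward: -1896 − 360 = -2256;  -6054 − 2256 = -8310;  -15084 − 8310 = -23394;  -32218 − 23394 = -55612;  -61851 − 55612 = -117463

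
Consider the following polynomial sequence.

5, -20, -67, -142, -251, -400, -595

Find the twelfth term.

-2470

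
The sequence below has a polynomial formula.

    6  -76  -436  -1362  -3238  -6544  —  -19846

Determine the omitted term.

Using the first 6 terms:
Δ: -82, -360, -926, -1876, -3306
Δ²: -278, -566, -950, -1430
Δ³: -288, -384, -480
Δ⁴: -96, -96
Constant fourth difference = -96.
Extend forward: -480 − 96 = -576;  -1430 − 576 = -2006;  -3306 − 2006 = -5312;  -6544 − 5312 = -11856

-11856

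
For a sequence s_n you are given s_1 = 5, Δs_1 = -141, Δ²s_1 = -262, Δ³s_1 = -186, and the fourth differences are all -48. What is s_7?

-9211

Build the table forward from the leading diagonal:
Fourth differences: -48, -48, -48, -48, -48, -48, -48
Third differences: -186, -234, -282, -330, -378, -426, -474
Second differences: -262, -448, -682, -964, -1294, -1672, -2098
First differences: -141, -403, -851, -1533, -2497, -3791, -5463
s: 5, -136, -539, -1390, -2923, -5420, -9211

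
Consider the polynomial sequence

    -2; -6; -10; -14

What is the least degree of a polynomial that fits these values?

1

First differences: -4, -4, -4
The first differences are constant, so the polynomial has degree 1.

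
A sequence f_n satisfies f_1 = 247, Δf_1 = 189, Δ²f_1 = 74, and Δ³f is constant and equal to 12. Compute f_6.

Build the table forward from the leading diagonal:
Third differences: 12  12  12  12  12  12
Second differences: 74  86  98  110  122  134
First differences: 189  263  349  447  557  679
f: 247  436  699  1048  1495  2052

2052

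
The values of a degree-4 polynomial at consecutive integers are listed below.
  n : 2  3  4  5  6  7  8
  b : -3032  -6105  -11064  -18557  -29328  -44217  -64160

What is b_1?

D1: -3073, -4959, -7493, -10771, -14889, -19943
D2: -1886, -2534, -3278, -4118, -5054
D3: -648, -744, -840, -936
D4: -96, -96, -96
The fourth differences are constant at -96.
Work back: -648 + 96 = -552;  -1886 + 552 = -1334;  -3073 + 1334 = -1739;  -3032 + 1739 = -1293

-1293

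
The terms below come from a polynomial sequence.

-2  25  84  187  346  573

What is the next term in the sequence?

D1: 27, 59, 103, 159, 227
D2: 32, 44, 56, 68
D3: 12, 12, 12
Third differences constant at 12.
68 + 12 = 80;  227 + 80 = 307;  573 + 307 = 880

880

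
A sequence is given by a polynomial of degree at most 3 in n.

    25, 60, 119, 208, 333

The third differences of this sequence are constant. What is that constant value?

6

D1: 35, 59, 89, 125
D2: 24, 30, 36
D3: 6, 6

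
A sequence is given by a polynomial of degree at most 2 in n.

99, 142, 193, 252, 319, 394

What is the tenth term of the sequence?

D1: 43  51  59  67  75
D2: 8  8  8  8
Second differences constant at 8.
75 + 8 = 83;  394 + 83 = 477
83 + 8 = 91;  477 + 91 = 568
91 + 8 = 99;  568 + 99 = 667
99 + 8 = 107;  667 + 107 = 774

774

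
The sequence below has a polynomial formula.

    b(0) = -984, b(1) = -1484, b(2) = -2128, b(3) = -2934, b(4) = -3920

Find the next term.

-5104

First differences: -500  -644  -806  -986
Second differences: -144  -162  -180
Third differences: -18  -18
The third differences are constant (-18).
-180 − 18 = -198;  -986 − 198 = -1184;  -3920 − 1184 = -5104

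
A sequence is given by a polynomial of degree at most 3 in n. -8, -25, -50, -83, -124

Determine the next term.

First differences: -17  -25  -33  -41
Second differences: -8  -8  -8
Second differences constant at -8.
-41 − 8 = -49;  -124 − 49 = -173

-173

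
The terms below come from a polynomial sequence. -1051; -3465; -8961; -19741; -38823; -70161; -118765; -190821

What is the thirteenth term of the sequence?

-1216831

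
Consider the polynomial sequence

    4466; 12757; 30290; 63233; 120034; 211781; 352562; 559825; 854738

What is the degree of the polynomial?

D1: 8291, 17533, 32943, 56801, 91747, 140781, 207263, 294913
D2: 9242, 15410, 23858, 34946, 49034, 66482, 87650
D3: 6168, 8448, 11088, 14088, 17448, 21168
D4: 2280, 2640, 3000, 3360, 3720
D5: 360, 360, 360, 360
The fifth differences are constant, so the polynomial has degree 5.

5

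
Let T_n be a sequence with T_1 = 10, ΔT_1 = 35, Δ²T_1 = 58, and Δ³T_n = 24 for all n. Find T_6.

1005

Build the table forward from the leading diagonal:
Δ³: 24, 24, 24, 24, 24, 24
Δ²: 58, 82, 106, 130, 154, 178
Δ: 35, 93, 175, 281, 411, 565
T: 10, 45, 138, 313, 594, 1005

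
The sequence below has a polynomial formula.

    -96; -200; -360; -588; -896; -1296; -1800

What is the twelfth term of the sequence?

-6300

First differences: -104, -160, -228, -308, -400, -504
Second differences: -56, -68, -80, -92, -104
Third differences: -12, -12, -12, -12
Constant third difference = -12, so extend:
-104 − 12 = -116;  -504 − 116 = -620;  -1800 − 620 = -2420
-116 − 12 = -128;  -620 − 128 = -748;  -2420 − 748 = -3168
-128 − 12 = -140;  -748 − 140 = -888;  -3168 − 888 = -4056
-140 − 12 = -152;  -888 − 152 = -1040;  -4056 − 1040 = -5096
-152 − 12 = -164;  -1040 − 164 = -1204;  -5096 − 1204 = -6300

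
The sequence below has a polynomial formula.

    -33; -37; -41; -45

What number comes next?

Δ: -4, -4, -4
First differences constant at -4.
-45 − 4 = -49

-49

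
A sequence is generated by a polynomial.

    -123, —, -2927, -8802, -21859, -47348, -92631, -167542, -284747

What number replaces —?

Using the last 7 terms:
D1: -5875  -13057  -25489  -45283  -74911  -117205
D2: -7182  -12432  -19794  -29628  -42294
D3: -5250  -7362  -9834  -12666
D4: -2112  -2472  -2832
D5: -360  -360
Constant fifth difference = -360.
Extend backward: -2112 + 360 = -1752;  -5250 + 1752 = -3498;  -7182 + 3498 = -3684;  -5875 + 3684 = -2191;  -2927 + 2191 = -736

-736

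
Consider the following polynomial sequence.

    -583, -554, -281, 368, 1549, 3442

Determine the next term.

D1: 29, 273, 649, 1181, 1893
D2: 244, 376, 532, 712
D3: 132, 156, 180
D4: 24, 24
The fourth differences are constant (24).
180 + 24 = 204;  712 + 204 = 916;  1893 + 916 = 2809;  3442 + 2809 = 6251

6251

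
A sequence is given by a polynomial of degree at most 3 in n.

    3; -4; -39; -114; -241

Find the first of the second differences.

-28

First differences: -7, -35, -75, -127
Second differences: -28, -40, -52
Third differences: -12, -12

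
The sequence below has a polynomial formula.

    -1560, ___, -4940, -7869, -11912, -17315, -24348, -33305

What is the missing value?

Using the last 6 terms:
Δ: -2929  -4043  -5403  -7033  -8957
Δ²: -1114  -1360  -1630  -1924
Δ³: -246  -270  -294
Δ⁴: -24  -24
Constant fourth difference = -24.
Extend backward: -246 + 24 = -222;  -1114 + 222 = -892;  -2929 + 892 = -2037;  -4940 + 2037 = -2903

-2903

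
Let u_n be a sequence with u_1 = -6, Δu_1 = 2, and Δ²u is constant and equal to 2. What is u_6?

24

Build the table forward from the leading diagonal:
Δ²: 2  2  2  2  2  2
Δ: 2  4  6  8  10  12
u: -6  -4  0  6  14  24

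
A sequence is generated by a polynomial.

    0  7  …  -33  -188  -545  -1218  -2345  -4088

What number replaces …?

10

Using the last 6 terms:
D1: -155, -357, -673, -1127, -1743
D2: -202, -316, -454, -616
D3: -114, -138, -162
D4: -24, -24
Constant fourth difference = -24.
Extend backward: -114 + 24 = -90;  -202 + 90 = -112;  -155 + 112 = -43;  -33 + 43 = 10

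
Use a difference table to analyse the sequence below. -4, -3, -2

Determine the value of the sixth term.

1

D1: 1, 1
The first differences are constant (1).
-2 + 1 = -1
-1 + 1 = 0
0 + 1 = 1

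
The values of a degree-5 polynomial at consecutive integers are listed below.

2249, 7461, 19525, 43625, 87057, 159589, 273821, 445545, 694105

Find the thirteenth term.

First differences: 5212, 12064, 24100, 43432, 72532, 114232, 171724, 248560
Second differences: 6852, 12036, 19332, 29100, 41700, 57492, 76836
Third differences: 5184, 7296, 9768, 12600, 15792, 19344
Fourth differences: 2112, 2472, 2832, 3192, 3552
Fifth differences: 360, 360, 360, 360
The fifth differences are constant (360).
3552 + 360 = 3912;  19344 + 3912 = 23256;  76836 + 23256 = 100092;  248560 + 100092 = 348652;  694105 + 348652 = 1042757
3912 + 360 = 4272;  23256 + 4272 = 27528;  100092 + 27528 = 127620;  348652 + 127620 = 476272;  1042757 + 476272 = 1519029
4272 + 360 = 4632;  27528 + 4632 = 32160;  127620 + 32160 = 159780;  476272 + 159780 = 636052;  1519029 + 636052 = 2155081
4632 + 360 = 4992;  32160 + 4992 = 37152;  159780 + 37152 = 196932;  636052 + 196932 = 832984;  2155081 + 832984 = 2988065

2988065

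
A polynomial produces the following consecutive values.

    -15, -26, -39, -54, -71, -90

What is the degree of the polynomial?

2

D1: -11, -13, -15, -17, -19
D2: -2, -2, -2, -2
The second differences are constant, so the polynomial has degree 2.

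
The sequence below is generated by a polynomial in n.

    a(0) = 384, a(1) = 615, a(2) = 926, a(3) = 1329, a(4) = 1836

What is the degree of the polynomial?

3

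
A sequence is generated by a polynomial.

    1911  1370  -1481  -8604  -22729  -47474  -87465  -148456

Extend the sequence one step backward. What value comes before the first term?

First differences: -541  -2851  -7123  -14125  -24745  -39991  -60991
Second differences: -2310  -4272  -7002  -10620  -15246  -21000
Third differences: -1962  -2730  -3618  -4626  -5754
Fourth differences: -768  -888  -1008  -1128
Fifth differences: -120  -120  -120
The fifth differences are constant at -120.
Work back: -768 + 120 = -648;  -1962 + 648 = -1314;  -2310 + 1314 = -996;  -541 + 996 = 455;  1911 − 455 = 1456

1456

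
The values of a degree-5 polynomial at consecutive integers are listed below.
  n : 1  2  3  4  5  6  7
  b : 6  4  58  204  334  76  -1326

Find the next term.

D1: -2, 54, 146, 130, -258, -1402
D2: 56, 92, -16, -388, -1144
D3: 36, -108, -372, -756
D4: -144, -264, -384
D5: -120, -120
Fifth differences constant at -120.
-384 − 120 = -504;  -756 − 504 = -1260;  -1144 − 1260 = -2404;  -1402 − 2404 = -3806;  -1326 − 3806 = -5132

-5132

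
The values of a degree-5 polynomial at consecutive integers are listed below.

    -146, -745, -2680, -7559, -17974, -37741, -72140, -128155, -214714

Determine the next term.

-342929

-599  -1935  -4879  -10415  -19767  -34399  -56015  -86559
-1336  -2944  -5536  -9352  -14632  -21616  -30544
-1608  -2592  -3816  -5280  -6984  -8928
-984  -1224  -1464  -1704  -1944
-240  -240  -240  -240
Constant fifth difference = -240, so extend:
-1944 − 240 = -2184;  -8928 − 2184 = -11112;  -30544 − 11112 = -41656;  -86559 − 41656 = -128215;  -214714 − 128215 = -342929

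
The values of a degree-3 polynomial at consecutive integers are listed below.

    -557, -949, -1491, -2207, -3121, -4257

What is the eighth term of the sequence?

-7291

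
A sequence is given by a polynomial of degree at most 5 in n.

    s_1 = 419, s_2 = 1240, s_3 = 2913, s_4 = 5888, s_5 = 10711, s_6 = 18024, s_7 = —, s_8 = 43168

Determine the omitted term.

28565

Using the first 6 terms:
D1: 821, 1673, 2975, 4823, 7313
D2: 852, 1302, 1848, 2490
D3: 450, 546, 642
D4: 96, 96
Constant fourth difference = 96.
Extend forward: 642 + 96 = 738;  2490 + 738 = 3228;  7313 + 3228 = 10541;  18024 + 10541 = 28565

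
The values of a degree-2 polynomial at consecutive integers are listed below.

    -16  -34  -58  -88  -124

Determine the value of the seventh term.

-214

D1: -18 , -24 , -30 , -36
D2: -6 , -6 , -6
Second differences constant at -6.
-36 − 6 = -42;  -124 − 42 = -166
-42 − 6 = -48;  -166 − 48 = -214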